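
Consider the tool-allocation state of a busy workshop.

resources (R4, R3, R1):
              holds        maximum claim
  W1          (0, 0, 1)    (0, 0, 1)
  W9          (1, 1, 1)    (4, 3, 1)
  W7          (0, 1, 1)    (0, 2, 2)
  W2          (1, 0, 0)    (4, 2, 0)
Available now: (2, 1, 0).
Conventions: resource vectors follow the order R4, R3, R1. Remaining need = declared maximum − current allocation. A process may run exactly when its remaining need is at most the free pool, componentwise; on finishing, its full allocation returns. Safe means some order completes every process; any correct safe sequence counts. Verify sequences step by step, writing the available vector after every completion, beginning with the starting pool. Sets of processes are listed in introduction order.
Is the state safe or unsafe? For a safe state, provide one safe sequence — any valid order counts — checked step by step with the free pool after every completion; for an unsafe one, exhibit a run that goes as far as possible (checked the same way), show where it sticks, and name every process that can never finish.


UNSAFE — no complete ordering exists.
Key observation: after W1, W7 complete, (2, 2, 2) is the best the pool ever gets, yet each leftover process wants more R4.
A maximal execution: W1, W7 — then nothing else fits. Check, step by step:
  pool = (2, 1, 0)
  W1: need (0, 0, 0) fits (2, 1, 0); releases (0, 0, 1), pool now (2, 1, 1)
  W7: need (0, 1, 1) fits (2, 1, 1); releases (0, 1, 1), pool now (2, 2, 2)
  W9 still needs (3, 2, 0) but only (2, 2, 2) is free — short on R4
  W2 still needs (3, 2, 0) but only (2, 2, 2) is free — short on R4
Never able to finish: W9 and W2.


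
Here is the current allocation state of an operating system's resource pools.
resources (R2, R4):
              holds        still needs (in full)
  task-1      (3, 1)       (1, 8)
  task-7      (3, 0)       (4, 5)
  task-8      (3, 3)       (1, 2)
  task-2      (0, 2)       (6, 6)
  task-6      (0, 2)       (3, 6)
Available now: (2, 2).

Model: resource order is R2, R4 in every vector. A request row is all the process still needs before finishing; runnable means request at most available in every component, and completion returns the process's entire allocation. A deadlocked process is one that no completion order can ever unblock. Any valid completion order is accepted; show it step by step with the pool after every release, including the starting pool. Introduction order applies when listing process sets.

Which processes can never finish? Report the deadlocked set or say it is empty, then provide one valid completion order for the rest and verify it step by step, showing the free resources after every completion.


Deadlocked: task-1, task-2 and task-6.
Key observation: once task-8, task-7 finish, the pool peaks at (8, 5) — and every remaining process still needs more R4 than that.
A valid finishing order for the others: task-8, task-7. Walking it through:
  pool = (2, 2)
  run task-8 (needs (1, 2), free (2, 2)); after release of (3, 3) the pool is (5, 5)
  run task-7 (needs (4, 5), free (5, 5)); after release of (3, 0) the pool is (8, 5)
None of the blocked processes ever fits:
  blocked: task-1 wants (1, 8), pool (8, 5) — not enough R4
  blocked: task-2 wants (6, 6), pool (8, 5) — not enough R4
  blocked: task-6 wants (3, 6), pool (8, 5) — not enough R4


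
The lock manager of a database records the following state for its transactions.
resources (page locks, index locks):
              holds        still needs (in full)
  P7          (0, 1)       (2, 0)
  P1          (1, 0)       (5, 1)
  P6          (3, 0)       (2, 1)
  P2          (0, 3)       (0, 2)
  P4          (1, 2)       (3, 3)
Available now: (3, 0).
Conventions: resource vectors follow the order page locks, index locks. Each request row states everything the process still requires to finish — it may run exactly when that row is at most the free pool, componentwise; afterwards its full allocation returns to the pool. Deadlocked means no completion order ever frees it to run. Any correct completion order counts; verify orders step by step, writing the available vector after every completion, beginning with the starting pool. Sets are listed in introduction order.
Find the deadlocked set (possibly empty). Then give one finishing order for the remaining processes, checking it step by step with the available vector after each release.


Deadlocked: P2 and P4.
Key observation: index locks is the bottleneck — with P7, P6, P1 done the pool holds (7, 1), short of every remaining need.
The rest can finish in the order P7, P6, P1. Verifying each step:
  pool = (3, 0)
  P7 needs (2, 0) <= (3, 0) -> finishes; pool += (0, 1) = (3, 1)
  P6 needs (2, 1) <= (3, 1) -> finishes; pool += (3, 0) = (6, 1)
  P1 needs (5, 1) <= (6, 1) -> finishes; pool += (1, 0) = (7, 1)
None of the blocked processes ever fits:
  P2 cannot run: need (0, 2) vs free (7, 1) (insufficient index locks)
  P4 cannot run: need (3, 3) vs free (7, 1) (insufficient index locks)


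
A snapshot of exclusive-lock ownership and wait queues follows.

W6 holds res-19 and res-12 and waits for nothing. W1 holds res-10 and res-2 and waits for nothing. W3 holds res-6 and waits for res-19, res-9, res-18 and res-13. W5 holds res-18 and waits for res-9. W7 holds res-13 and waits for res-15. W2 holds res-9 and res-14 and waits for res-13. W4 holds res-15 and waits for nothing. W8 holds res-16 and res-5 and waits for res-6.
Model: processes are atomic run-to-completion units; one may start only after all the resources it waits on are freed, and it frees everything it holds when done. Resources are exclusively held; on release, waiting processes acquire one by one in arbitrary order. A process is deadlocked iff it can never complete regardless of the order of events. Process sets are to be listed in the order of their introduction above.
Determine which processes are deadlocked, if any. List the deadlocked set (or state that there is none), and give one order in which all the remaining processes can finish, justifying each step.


The deadlocked set is empty.
Key observation: the waits form no ring: some process can always run, and its releases unblock the others one by one.
The rest can finish in the order W6, W4, W7, W2, W1, W5, W3, W8.
Step-by-step check:
  run W6 (it waits on nothing); releases res-19 and res-12
  run W4 (it waits on nothing); releases res-15
  W7 waits on res-15 — all released -> runs and releases res-13
  W2 waits on res-13 — all released -> runs and releases res-9 and res-14
  run W1 (it waits on nothing); releases res-10 and res-2
  W5 waits on res-9 — all released -> runs and releases res-18
  W3 waits on res-19, res-9, res-18 and res-13 — all released -> runs and releases res-6
  W8 waits on res-6 — all released -> runs and releases res-16 and res-5


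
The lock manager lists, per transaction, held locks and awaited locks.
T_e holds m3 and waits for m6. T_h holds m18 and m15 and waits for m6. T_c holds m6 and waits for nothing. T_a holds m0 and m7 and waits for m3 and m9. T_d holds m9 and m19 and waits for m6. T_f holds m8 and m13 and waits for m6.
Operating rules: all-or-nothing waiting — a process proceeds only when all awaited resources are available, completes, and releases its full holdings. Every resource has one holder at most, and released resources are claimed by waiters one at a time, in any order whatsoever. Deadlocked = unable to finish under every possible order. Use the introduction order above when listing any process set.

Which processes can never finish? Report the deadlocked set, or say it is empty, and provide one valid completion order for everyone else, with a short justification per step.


No process is deadlocked.
Key observation: although several processes wait, no cycle exists — each chain bottoms out at a free runner.
The rest can finish in the order T_c, T_e, T_d, T_a, T_f, T_h.
Check, step by step:
  T_c: no waits; runs immediately, freeing m6
  T_e waits on m6 — all released -> runs and releases m3
  T_d waits on m6 — all released -> runs and releases m9 and m19
  T_a waits on m3 and m9 — all released -> runs and releases m0 and m7
  T_f waits on m6 — all released -> runs and releases m8 and m13
  T_h waits on m6 — all released -> runs and releases m18 and m15


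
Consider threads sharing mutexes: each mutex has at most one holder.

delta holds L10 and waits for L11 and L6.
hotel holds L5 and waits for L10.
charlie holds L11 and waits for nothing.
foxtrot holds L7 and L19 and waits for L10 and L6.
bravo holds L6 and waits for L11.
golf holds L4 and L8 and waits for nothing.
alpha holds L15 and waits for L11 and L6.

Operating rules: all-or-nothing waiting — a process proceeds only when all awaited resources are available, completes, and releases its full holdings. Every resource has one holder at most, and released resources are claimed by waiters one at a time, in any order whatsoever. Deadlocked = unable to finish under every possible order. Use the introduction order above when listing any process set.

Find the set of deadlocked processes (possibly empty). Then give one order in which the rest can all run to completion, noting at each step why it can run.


Nothing here is deadlocked.
Key observation: all waits point, directly or indirectly, at processes that can finish, so nothing is permanently blocked.
One completion order for the rest: charlie, bravo, delta, alpha, golf, foxtrot, hotel.
Check, step by step:
  run charlie (it waits on nothing); releases L11
  run bravo (all its waits — L11 — are resolved); releases L6
  run delta (all its waits — L11 and L6 — are resolved); releases L10
  run alpha (all its waits — L11 and L6 — are resolved); releases L15
  run golf (it waits on nothing); releases L4 and L8
  run foxtrot (all its waits — L10 and L6 — are resolved); releases L7 and L19
  run hotel (all its waits — L10 — are resolved); releases L5


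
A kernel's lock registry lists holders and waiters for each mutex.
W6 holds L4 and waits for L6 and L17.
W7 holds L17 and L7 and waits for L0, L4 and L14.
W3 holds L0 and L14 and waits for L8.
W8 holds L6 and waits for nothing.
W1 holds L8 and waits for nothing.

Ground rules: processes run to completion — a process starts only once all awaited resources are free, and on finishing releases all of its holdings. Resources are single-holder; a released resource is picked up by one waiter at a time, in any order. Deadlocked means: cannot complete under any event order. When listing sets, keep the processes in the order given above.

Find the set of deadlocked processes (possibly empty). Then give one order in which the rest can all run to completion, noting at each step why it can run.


Deadlocked: W6 and W7.
Key observation: the loop W6 -> W7 -> W6 blocks itself forever; no other process is dragged down with it.
One completion order for the rest: W1, W8, W3.
Check, step by step:
  run W1 (it waits on nothing); releases L8
  run W8 (it waits on nothing); releases L6
  W3: everything it awaited (L8) is free; runs, freeing L0 and L14


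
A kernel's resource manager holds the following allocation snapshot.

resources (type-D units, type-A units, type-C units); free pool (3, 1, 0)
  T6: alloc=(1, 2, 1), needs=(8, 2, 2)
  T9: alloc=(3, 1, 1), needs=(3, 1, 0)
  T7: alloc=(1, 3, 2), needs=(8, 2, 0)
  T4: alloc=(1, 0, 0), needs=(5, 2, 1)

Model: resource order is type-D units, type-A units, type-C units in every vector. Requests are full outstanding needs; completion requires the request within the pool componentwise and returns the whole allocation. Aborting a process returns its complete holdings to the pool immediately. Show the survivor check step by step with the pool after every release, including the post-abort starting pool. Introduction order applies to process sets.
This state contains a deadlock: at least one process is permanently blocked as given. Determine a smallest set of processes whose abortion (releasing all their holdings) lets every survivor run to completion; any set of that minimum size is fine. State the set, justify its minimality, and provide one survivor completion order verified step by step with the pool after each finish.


Minimum abort set: T7.
Key observation: T6 had no path to completion before; after the abort of T7 ((1, 3, 2) returned), step 3 is where it fits.
Why nothing smaller works: aborting no one leaves the state deadlocked as given.
Survivors finish in the order: T9, T4, T6. Verifying each step (pool after the aborts first):
  pool = (4, 4, 2)
  T9: need (3, 1, 0) fits (4, 4, 2); releases (3, 1, 1), pool now (7, 5, 3)
  T4: need (5, 2, 1) fits (7, 5, 3); releases (1, 0, 0), pool now (8, 5, 3)
  T6: need (8, 2, 2) fits (8, 5, 3); releases (1, 2, 1), pool now (9, 7, 4)


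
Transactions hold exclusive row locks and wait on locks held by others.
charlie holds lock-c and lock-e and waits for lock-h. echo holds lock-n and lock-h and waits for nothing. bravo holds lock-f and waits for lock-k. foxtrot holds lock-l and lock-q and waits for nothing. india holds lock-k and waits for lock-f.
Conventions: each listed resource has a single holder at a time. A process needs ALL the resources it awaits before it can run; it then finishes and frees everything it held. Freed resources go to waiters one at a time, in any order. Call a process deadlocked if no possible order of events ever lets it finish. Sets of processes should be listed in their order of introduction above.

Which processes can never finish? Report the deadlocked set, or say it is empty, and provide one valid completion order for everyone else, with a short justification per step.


The deadlocked set is bravo and india.
Key observation: bravo -> india -> bravo is a circular wait — nothing in it can go first; no other process is dragged down with it.
One completion order for the rest: foxtrot, echo, charlie.
Step-by-step check:
  foxtrot: no waits; runs immediately, freeing lock-l and lock-q
  echo: no waits; runs immediately, freeing lock-n and lock-h
  charlie waits on lock-h — all released -> runs and releases lock-c and lock-e


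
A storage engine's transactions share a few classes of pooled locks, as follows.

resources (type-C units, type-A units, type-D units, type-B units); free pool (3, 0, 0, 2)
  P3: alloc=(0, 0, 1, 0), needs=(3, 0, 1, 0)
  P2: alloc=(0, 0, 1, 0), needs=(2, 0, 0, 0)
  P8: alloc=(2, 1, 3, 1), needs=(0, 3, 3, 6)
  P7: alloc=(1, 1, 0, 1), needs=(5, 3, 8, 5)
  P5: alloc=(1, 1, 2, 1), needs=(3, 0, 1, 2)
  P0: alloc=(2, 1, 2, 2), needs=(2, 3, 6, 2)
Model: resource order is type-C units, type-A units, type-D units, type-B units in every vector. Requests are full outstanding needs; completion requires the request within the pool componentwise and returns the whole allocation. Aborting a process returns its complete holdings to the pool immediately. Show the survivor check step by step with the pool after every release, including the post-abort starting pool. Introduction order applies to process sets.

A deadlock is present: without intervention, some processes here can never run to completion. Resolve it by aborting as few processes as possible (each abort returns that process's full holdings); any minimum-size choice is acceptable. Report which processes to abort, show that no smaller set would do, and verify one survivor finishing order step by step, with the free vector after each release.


Abort P7 and P0.
Key observation: P8 could never have finished before the abort; with (3, 2, 2, 3) returned by P7 and P0, it fits at step 4.
Why nothing smaller works — every single abort fails: P3 alone leaves P8 blocked (short on type-A units and type-B units); P2 alone leaves P8 blocked (short on type-A units and type-B units); P8 alone leaves P7 blocked (short on type-A units, type-D units and type-B units); P7 alone leaves P8 blocked (short on type-A units and type-B units); P5 alone leaves P8 blocked (short on type-A units and type-B units); P0 alone leaves P8 blocked (short on type-A units and type-B units).
Survivors finish in the order: P3, P2, P5, P8. Check, step by step (pool after the aborts first):
  pool = (6, 2, 2, 5)
  run P3 (needs (3, 0, 1, 0), free (6, 2, 2, 5)); after release of (0, 0, 1, 0) the pool is (6, 2, 3, 5)
  run P2 (needs (2, 0, 0, 0), free (6, 2, 3, 5)); after release of (0, 0, 1, 0) the pool is (6, 2, 4, 5)
  run P5 (needs (3, 0, 1, 2), free (6, 2, 4, 5)); after release of (1, 1, 2, 1) the pool is (7, 3, 6, 6)
  run P8 (needs (0, 3, 3, 6), free (7, 3, 6, 6)); after release of (2, 1, 3, 1) the pool is (9, 4, 9, 7)


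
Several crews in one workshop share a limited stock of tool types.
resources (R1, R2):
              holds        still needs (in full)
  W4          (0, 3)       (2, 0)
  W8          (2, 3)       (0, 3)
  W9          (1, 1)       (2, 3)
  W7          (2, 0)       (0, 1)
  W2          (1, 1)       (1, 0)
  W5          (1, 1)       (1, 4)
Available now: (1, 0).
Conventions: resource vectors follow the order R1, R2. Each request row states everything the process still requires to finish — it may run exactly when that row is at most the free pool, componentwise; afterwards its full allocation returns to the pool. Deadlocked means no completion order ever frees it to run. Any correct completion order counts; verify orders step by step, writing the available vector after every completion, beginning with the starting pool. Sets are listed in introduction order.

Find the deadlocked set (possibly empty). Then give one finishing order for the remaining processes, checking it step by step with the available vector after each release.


The deadlocked set is empty.
Key observation: W2 fits the free pool immediately, and its release cascades until everyone finishes.
One completion order for the rest: W2, W4, W7, W8, W9, W5. Walking it through:
  pool = (1, 0)
  W2: need (1, 0) fits (1, 0); releases (1, 1), pool now (2, 1)
  W4: need (2, 0) fits (2, 1); releases (0, 3), pool now (2, 4)
  W7: need (0, 1) fits (2, 4); releases (2, 0), pool now (4, 4)
  W8: need (0, 3) fits (4, 4); releases (2, 3), pool now (6, 7)
  W9: need (2, 3) fits (6, 7); releases (1, 1), pool now (7, 8)
  W5: need (1, 4) fits (7, 8); releases (1, 1), pool now (8, 9)


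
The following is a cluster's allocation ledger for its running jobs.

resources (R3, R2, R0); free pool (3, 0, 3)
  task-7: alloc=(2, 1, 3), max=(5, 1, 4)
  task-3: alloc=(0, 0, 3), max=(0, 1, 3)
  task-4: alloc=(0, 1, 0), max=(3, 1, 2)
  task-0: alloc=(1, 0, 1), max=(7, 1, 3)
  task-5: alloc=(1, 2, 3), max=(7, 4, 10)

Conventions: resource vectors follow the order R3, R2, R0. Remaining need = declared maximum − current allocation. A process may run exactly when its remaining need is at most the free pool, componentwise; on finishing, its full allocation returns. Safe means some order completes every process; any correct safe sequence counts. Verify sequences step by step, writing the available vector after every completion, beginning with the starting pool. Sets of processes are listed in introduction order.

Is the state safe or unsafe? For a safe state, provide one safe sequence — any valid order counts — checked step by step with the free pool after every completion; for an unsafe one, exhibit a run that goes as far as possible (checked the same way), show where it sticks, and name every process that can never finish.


UNSAFE.
Key observation: R3 is the bottleneck — with task-4, task-3, task-7 done the pool holds (5, 2, 9), short of every remaining need.
The run task-4, task-3, task-7 cannot be extended any further. Step-by-step check:
  pool = (3, 0, 3)
  run task-4 (needs (3, 0, 2), free (3, 0, 3)); after release of (0, 1, 0) the pool is (3, 1, 3)
  run task-3 (needs (0, 1, 0), free (3, 1, 3)); after release of (0, 0, 3) the pool is (3, 1, 6)
  run task-7 (needs (3, 0, 1), free (3, 1, 6)); after release of (2, 1, 3) the pool is (5, 2, 9)
  task-0 cannot run: need (6, 1, 2) vs free (5, 2, 9) (insufficient R3)
  task-5 cannot run: need (6, 2, 7) vs free (5, 2, 9) (insufficient R3)
Never able to finish: task-0 and task-5.


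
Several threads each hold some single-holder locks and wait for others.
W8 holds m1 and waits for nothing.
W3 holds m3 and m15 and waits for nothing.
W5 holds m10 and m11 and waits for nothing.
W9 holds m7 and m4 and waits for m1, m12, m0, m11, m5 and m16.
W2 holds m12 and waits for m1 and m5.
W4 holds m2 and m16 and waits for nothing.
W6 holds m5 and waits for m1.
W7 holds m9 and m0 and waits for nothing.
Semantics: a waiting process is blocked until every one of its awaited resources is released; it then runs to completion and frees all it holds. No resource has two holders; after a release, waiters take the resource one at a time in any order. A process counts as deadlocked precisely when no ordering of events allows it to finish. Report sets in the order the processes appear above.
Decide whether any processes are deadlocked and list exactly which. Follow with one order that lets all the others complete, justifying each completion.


Nothing here is deadlocked.
Key observation: although several processes wait, no cycle exists — each chain bottoms out at a free runner.
One completion order for the rest: W8, W5, W4, W7, W6, W2, W9, W3.
Verifying each step:
  W8: no waits; runs immediately, freeing m1
  W5: no waits; runs immediately, freeing m10 and m11
  W4: no waits; runs immediately, freeing m2 and m16
  W7: no waits; runs immediately, freeing m9 and m0
  run W6 (all its waits — m1 — are resolved); releases m5
  run W2 (all its waits — m1 and m5 — are resolved); releases m12
  run W9 (all its waits — m1, m12, m0, m11, m5 and m16 — are resolved); releases m7 and m4
  W3: no waits; runs immediately, freeing m3 and m15


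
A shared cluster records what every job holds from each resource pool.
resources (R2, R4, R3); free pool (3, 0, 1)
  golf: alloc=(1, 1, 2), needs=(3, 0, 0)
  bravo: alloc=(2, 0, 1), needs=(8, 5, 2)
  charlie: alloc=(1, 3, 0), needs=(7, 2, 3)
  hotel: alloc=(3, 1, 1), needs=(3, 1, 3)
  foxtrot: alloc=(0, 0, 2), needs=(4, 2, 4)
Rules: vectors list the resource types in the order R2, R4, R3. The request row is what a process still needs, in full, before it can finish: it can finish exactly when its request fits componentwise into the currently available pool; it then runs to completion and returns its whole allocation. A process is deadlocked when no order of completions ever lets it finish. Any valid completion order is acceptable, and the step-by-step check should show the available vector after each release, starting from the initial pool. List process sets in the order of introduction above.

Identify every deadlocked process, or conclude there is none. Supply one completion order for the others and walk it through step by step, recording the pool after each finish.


The deadlocked set is empty.
Key observation: beginning at golf, releases accumulate fast enough that every process eventually fits.
A valid finishing order for the others: golf, hotel, charlie, foxtrot, bravo. Walking it through:
  pool = (3, 0, 1)
  golf: need (3, 0, 0) fits (3, 0, 1); releases (1, 1, 2), pool now (4, 1, 3)
  hotel: need (3, 1, 3) fits (4, 1, 3); releases (3, 1, 1), pool now (7, 2, 4)
  charlie: need (7, 2, 3) fits (7, 2, 4); releases (1, 3, 0), pool now (8, 5, 4)
  foxtrot: need (4, 2, 4) fits (8, 5, 4); releases (0, 0, 2), pool now (8, 5, 6)
  bravo: need (8, 5, 2) fits (8, 5, 6); releases (2, 0, 1), pool now (10, 5, 7)


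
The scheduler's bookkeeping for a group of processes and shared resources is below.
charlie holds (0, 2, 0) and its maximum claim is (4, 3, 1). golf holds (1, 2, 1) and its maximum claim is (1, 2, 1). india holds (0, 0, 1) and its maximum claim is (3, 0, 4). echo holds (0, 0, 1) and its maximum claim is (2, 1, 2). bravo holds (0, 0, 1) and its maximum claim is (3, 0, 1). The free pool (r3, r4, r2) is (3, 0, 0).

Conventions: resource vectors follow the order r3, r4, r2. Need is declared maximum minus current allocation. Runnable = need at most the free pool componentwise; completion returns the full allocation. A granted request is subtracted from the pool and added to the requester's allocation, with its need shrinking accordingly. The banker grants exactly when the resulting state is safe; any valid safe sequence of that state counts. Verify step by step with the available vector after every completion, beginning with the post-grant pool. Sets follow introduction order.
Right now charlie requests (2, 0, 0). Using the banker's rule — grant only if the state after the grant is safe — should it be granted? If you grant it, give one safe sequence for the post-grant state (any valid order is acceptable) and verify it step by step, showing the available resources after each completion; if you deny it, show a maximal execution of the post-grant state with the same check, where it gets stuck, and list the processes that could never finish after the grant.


GRANT — the state after the grant stays safe, e.g. via golf, charlie, bravo, echo, india.
Key observation: the transfer keeps a workable pool ((1, 0, 0)); golf starts the safe sequence.
Step-by-step check of the post-grant state:
  pool = (1, 0, 0)
  golf: need (0, 0, 0) fits (1, 0, 0); releases (1, 2, 1), pool now (2, 2, 1)
  charlie: need (2, 1, 1) fits (2, 2, 1); releases (2, 2, 0), pool now (4, 4, 1)
  bravo: need (3, 0, 0) fits (4, 4, 1); releases (0, 0, 1), pool now (4, 4, 2)
  echo: need (2, 1, 1) fits (4, 4, 2); releases (0, 0, 1), pool now (4, 4, 3)
  india: need (3, 0, 3) fits (4, 4, 3); releases (0, 0, 1), pool now (4, 4, 4)


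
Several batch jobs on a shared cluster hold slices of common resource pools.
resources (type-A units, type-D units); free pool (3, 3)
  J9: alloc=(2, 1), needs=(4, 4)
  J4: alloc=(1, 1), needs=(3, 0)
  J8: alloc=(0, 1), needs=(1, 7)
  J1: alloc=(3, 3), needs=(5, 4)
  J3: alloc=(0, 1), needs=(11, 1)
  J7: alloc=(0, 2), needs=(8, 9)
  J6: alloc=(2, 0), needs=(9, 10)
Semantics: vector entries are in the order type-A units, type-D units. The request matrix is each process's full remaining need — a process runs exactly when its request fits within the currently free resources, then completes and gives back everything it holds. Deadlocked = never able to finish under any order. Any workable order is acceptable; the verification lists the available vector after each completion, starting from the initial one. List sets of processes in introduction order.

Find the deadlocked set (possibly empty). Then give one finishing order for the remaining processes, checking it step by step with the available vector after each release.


The deadlocked set is empty.
Key observation: J4 can run right away; the returned allocation unlocks the remaining processes in turn.
A valid finishing order for the others: J4, J9, J1, J8, J7, J6, J3. Step-by-step check:
  pool = (3, 3)
  run J4 (needs (3, 0), free (3, 3)); after release of (1, 1) the pool is (4, 4)
  run J9 (needs (4, 4), free (4, 4)); after release of (2, 1) the pool is (6, 5)
  run J1 (needs (5, 4), free (6, 5)); after release of (3, 3) the pool is (9, 8)
  run J8 (needs (1, 7), free (9, 8)); after release of (0, 1) the pool is (9, 9)
  run J7 (needs (8, 9), free (9, 9)); after release of (0, 2) the pool is (9, 11)
  run J6 (needs (9, 10), free (9, 11)); after release of (2, 0) the pool is (11, 11)
  run J3 (needs (11, 1), free (11, 11)); after release of (0, 1) the pool is (11, 12)


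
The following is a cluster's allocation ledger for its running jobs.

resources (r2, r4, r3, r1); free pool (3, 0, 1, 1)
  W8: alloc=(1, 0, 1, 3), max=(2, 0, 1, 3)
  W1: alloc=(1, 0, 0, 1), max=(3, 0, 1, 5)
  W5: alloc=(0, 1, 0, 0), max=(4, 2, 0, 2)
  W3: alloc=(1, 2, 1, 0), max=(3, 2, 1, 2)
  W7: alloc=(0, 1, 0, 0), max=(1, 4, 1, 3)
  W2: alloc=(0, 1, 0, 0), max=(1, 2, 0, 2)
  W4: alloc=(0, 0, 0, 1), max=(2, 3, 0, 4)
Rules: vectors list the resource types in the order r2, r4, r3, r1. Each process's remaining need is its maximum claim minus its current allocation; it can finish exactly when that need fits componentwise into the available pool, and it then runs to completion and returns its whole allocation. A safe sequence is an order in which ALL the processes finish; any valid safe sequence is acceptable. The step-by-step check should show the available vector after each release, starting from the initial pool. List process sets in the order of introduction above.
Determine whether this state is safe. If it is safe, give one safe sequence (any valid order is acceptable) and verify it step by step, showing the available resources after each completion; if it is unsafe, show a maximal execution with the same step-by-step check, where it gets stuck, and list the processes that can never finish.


The state is SAFE; one workable sequence: W8, W3, W2, W7, W4, W1, W5.
Key observation: the order's first zero-slack moment is W7 ((1, 3, 1, 3) needed, (5, 3, 3, 4) free — a requested resource with nothing to spare).
Verifying each step:
  pool = (3, 0, 1, 1)
  W8: need (1, 0, 0, 0) fits (3, 0, 1, 1); releases (1, 0, 1, 3), pool now (4, 0, 2, 4)
  W3: need (2, 0, 0, 2) fits (4, 0, 2, 4); releases (1, 2, 1, 0), pool now (5, 2, 3, 4)
  W2: need (1, 1, 0, 2) fits (5, 2, 3, 4); releases (0, 1, 0, 0), pool now (5, 3, 3, 4)
  W7: need (1, 3, 1, 3) fits (5, 3, 3, 4); releases (0, 1, 0, 0), pool now (5, 4, 3, 4)
  W4: need (2, 3, 0, 3) fits (5, 4, 3, 4); releases (0, 0, 0, 1), pool now (5, 4, 3, 5)
  W1: need (2, 0, 1, 4) fits (5, 4, 3, 5); releases (1, 0, 0, 1), pool now (6, 4, 3, 6)
  W5: need (4, 1, 0, 2) fits (6, 4, 3, 6); releases (0, 1, 0, 0), pool now (6, 5, 3, 6)


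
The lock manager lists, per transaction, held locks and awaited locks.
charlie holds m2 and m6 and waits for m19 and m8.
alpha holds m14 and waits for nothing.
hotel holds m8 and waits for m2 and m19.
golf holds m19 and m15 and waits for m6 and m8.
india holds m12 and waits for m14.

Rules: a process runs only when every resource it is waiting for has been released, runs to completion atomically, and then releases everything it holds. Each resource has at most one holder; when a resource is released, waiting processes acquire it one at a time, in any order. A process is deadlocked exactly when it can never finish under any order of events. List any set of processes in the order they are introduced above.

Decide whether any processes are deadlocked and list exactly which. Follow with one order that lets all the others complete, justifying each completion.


Deadlocked: charlie, hotel and golf.
Key observation: charlie -> hotel -> charlie is a circular wait — nothing in it can go first; golf is caught in further circular waits.
One completion order for the rest: alpha, india.
Check, step by step:
  alpha waits on nothing -> runs at once and releases m14
  run india (all its waits — m14 — are resolved); releases m12


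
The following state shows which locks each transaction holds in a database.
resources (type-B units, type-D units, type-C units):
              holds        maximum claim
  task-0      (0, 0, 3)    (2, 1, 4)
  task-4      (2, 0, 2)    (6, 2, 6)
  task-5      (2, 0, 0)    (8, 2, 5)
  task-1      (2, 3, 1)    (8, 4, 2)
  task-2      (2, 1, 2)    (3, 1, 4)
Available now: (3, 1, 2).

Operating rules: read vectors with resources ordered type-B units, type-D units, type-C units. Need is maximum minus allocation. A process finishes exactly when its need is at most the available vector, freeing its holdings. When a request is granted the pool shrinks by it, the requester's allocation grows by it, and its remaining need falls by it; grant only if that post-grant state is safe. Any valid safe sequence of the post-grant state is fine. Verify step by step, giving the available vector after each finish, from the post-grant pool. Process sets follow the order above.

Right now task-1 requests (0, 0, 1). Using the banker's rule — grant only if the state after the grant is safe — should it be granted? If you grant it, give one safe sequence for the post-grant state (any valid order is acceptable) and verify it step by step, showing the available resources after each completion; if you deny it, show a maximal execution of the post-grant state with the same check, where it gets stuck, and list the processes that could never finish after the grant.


GRANT. The post-grant state is safe; one safe sequence: task-0, task-2, task-4, task-5, task-1.
Key observation: the transfer keeps a workable pool ((3, 1, 1)); task-0 starts the safe sequence.
Verifying the post-grant state step by step:
  pool = (3, 1, 1)
  task-0: need (2, 1, 1) fits (3, 1, 1); releases (0, 0, 3), pool now (3, 1, 4)
  task-2: need (1, 0, 2) fits (3, 1, 4); releases (2, 1, 2), pool now (5, 2, 6)
  task-4: need (4, 2, 4) fits (5, 2, 6); releases (2, 0, 2), pool now (7, 2, 8)
  task-5: need (6, 2, 5) fits (7, 2, 8); releases (2, 0, 0), pool now (9, 2, 8)
  task-1: need (6, 1, 0) fits (9, 2, 8); releases (2, 3, 2), pool now (11, 5, 10)


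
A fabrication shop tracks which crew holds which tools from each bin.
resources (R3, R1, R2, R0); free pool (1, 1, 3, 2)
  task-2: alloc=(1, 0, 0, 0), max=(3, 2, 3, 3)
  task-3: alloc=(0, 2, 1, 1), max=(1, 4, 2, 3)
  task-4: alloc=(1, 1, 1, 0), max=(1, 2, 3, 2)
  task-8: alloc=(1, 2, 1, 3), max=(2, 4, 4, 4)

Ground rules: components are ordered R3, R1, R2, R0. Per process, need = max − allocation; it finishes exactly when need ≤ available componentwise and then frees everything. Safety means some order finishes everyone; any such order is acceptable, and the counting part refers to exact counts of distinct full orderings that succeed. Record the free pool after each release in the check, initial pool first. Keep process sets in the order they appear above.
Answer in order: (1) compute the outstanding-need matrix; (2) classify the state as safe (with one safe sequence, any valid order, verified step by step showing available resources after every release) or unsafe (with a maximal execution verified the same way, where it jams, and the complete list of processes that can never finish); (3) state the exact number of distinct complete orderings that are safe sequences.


(1) Remaining need (order R3, R1, R2, R0):
  task-2: (2, 2, 3, 3)
  task-3: (1, 2, 1, 2)
  task-4: (0, 1, 2, 2)
  task-8: (1, 2, 3, 1)
(2) SAFE, for example via the order task-4, task-3, task-2, task-8.
Key observation: at task-4 the run first touches a limit — (0, 1, 2, 2) against (1, 1, 3, 2), exact on a resource it actually requests.
Step-by-step check:
  pool = (1, 1, 3, 2)
  task-4 needs (0, 1, 2, 2) <= (1, 1, 3, 2) -> finishes; pool += (1, 1, 1, 0) = (2, 2, 4, 2)
  task-3 needs (1, 2, 1, 2) <= (2, 2, 4, 2) -> finishes; pool += (0, 2, 1, 1) = (2, 4, 5, 3)
  task-2 needs (2, 2, 3, 3) <= (2, 4, 5, 3) -> finishes; pool += (1, 0, 0, 0) = (3, 4, 5, 3)
  task-8 needs (1, 2, 3, 1) <= (3, 4, 5, 3) -> finishes; pool += (1, 2, 1, 3) = (4, 6, 6, 6)
(3) Precisely 4 of the possible complete orderings are safe sequences.


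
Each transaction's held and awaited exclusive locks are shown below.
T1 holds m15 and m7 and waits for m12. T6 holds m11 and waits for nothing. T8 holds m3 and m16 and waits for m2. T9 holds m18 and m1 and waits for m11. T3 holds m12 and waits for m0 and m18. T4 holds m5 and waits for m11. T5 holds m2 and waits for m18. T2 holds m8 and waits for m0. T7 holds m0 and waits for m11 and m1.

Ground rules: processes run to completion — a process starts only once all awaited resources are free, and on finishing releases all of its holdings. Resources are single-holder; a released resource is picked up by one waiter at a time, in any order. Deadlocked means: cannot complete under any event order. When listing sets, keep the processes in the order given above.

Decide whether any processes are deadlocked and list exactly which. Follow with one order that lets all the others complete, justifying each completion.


The deadlocked set is empty.
Key observation: the wait graph is acyclic; completion cascades from the unblocked processes through everyone else.
One completion order for the rest: T6, T9, T5, T7, T3, T2, T1, T8, T4.
Check, step by step:
  T6: no waits; runs immediately, freeing m11
  T9: everything it awaited (m11) is free; runs, freeing m18 and m1
  T5: everything it awaited (m18) is free; runs, freeing m2
  T7: everything it awaited (m11 and m1) is free; runs, freeing m0
  T3: everything it awaited (m0 and m18) is free; runs, freeing m12
  T2: everything it awaited (m0) is free; runs, freeing m8
  T1: everything it awaited (m12) is free; runs, freeing m15 and m7
  T8: everything it awaited (m2) is free; runs, freeing m3 and m16
  T4: everything it awaited (m11) is free; runs, freeing m5


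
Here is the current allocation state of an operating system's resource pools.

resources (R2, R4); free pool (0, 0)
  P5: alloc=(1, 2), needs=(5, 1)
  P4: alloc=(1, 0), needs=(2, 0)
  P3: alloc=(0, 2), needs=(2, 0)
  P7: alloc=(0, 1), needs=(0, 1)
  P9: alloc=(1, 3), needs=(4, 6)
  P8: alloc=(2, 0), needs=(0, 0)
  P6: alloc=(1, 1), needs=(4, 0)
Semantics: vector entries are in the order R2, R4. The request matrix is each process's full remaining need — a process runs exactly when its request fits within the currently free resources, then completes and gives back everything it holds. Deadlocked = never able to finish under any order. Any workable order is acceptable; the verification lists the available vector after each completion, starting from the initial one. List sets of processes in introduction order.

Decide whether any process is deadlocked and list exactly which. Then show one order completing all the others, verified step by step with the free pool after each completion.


Deadlocked set: P5, P9 and P6.
Key observation: once P8, P4, P3, P7 finish, the pool peaks at (3, 3) — and every remaining process still needs more R2 than that.
The rest can finish in the order P8, P4, P3, P7. Check, step by step:
  pool = (0, 0)
  run P8 (needs (0, 0), free (0, 0)); after release of (2, 0) the pool is (2, 0)
  run P4 (needs (2, 0), free (2, 0)); after release of (1, 0) the pool is (3, 0)
  run P3 (needs (2, 0), free (3, 0)); after release of (0, 2) the pool is (3, 2)
  run P7 (needs (0, 1), free (3, 2)); after release of (0, 1) the pool is (3, 3)
None of the blocked processes ever fits:
  P5 cannot run: need (5, 1) vs free (3, 3) (insufficient R2)
  P9 cannot run: need (4, 6) vs free (3, 3) (insufficient R2 and R4)
  P6 cannot run: need (4, 0) vs free (3, 3) (insufficient R2)


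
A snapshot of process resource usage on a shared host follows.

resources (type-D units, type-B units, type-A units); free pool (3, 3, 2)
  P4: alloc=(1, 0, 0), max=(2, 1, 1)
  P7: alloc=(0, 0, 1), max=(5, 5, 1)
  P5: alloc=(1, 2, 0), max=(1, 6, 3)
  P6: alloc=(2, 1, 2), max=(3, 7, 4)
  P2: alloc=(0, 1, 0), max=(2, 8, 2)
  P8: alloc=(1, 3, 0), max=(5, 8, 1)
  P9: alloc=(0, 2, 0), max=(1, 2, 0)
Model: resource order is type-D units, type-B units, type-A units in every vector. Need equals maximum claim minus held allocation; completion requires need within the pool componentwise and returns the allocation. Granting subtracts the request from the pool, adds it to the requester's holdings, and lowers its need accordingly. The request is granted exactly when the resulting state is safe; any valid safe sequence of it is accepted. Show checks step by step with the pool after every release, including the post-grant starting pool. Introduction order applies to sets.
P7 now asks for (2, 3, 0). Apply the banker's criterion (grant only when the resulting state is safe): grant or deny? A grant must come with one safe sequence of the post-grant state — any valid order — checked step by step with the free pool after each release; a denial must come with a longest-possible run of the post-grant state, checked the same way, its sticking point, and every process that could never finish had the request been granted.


DENY. Granting would leave the state unsafe.
Key observation: after P9, P4 the pool peaks at (2, 2, 2), and each blocked process is short somewhere: P7 on type-D units; P5 on type-B units, type-A units; P6 on type-B units; P2 on type-B units; P8 on type-D units, type-B units.
Pretend the grant happened; the run P9, P4 goes as far as possible. Walking it through:
  pool = (1, 0, 2)
  P9 needs (1, 0, 0) <= (1, 0, 2) -> finishes; pool += (0, 2, 0) = (1, 2, 2)
  P4 needs (1, 1, 1) <= (1, 2, 2) -> finishes; pool += (1, 0, 0) = (2, 2, 2)
  P7 still needs (3, 2, 0) but only (2, 2, 2) is free — short on type-D units
  P5 still needs (0, 4, 3) but only (2, 2, 2) is free — short on type-B units and type-A units
  P6 still needs (1, 6, 2) but only (2, 2, 2) is free — short on type-B units
  P2 still needs (2, 7, 2) but only (2, 2, 2) is free — short on type-B units
  P8 still needs (4, 5, 1) but only (2, 2, 2) is free — short on type-D units and type-B units
Post-grant, the permanently blocked set is P7, P5, P6, P2 and P8.
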